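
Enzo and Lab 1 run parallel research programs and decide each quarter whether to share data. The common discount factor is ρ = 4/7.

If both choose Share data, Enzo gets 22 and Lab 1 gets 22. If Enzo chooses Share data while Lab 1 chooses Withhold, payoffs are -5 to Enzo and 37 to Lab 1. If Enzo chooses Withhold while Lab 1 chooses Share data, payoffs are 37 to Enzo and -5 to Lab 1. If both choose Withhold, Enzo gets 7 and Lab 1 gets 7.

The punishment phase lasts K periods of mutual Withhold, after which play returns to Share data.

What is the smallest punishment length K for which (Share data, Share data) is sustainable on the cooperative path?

No profitable deviation requires (22−7)(ρ+…+ρ^K) ≥ 37−22, i.e. ρ+…+ρ^K ≥ 1 ≈ 1.0000.
With ρ = 4/7, the partial sums are K=1: 0.5714, K=2: 0.8980, K=3: 1.0845.
K = 3 is the first length at which the sum reaches 1.0000.

3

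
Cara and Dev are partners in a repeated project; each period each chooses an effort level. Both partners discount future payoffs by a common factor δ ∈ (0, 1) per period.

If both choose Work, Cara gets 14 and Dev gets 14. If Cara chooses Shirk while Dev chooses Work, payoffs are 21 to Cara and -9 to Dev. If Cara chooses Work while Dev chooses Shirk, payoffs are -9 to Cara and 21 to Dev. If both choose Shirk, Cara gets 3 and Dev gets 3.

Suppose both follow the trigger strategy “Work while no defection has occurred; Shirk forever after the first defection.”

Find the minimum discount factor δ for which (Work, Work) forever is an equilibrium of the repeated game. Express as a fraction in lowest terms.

14/(1−δ) ≥ 21 + 3δ/(1−δ)
14 ≥ 21 − 18δ
δ ≥ 7/18.

7/18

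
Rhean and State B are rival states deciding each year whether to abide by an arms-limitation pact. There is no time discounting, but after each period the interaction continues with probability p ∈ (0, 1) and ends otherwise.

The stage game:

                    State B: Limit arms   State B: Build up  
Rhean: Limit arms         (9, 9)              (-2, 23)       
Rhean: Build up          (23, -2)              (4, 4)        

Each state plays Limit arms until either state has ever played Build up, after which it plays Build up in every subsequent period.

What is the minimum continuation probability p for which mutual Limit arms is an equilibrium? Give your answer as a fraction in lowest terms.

14/19

With no time discounting, the continuation probability p plays the role of the discount factor.
Grim-trigger IC: 9/(1−p) ≥ 23 + 4p/(1−p) ⇒ p ≥ (23−9)/(23−4) = 14/19.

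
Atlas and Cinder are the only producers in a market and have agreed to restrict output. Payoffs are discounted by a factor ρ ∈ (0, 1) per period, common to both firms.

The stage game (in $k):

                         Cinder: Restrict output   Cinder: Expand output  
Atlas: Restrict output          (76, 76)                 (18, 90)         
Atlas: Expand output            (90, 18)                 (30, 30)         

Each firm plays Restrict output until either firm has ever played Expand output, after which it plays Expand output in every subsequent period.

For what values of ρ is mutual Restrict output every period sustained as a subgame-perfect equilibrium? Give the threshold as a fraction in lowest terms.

76/(1−ρ) ≥ 90 + 30ρ/(1−ρ)
76 ≥ 90 − 60ρ
ρ ≥ 14/60 = 7/30.

7/30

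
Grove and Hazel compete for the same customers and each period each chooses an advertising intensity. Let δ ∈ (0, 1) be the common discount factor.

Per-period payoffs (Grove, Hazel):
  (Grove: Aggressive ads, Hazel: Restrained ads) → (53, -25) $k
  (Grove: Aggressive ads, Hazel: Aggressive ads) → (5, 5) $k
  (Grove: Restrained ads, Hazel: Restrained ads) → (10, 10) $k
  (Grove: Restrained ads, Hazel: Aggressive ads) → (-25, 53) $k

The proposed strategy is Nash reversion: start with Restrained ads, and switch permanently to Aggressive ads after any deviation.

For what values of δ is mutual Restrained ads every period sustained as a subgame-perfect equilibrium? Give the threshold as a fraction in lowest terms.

Cooperation forever yields 10 each period: 10/(1−δ).
Deviating yields 53 once, then 5 forever: 53 + 5δ/(1−δ).
No profitable deviation requires 10/(1−δ) ≥ 53 + 5δ/(1−δ).
Multiplying by (1−δ): 10 ≥ 53(1−δ) + 5δ = 53 − 48δ.
So 48δ ≥ 43, i.e. δ ≥ 43/48.

43/48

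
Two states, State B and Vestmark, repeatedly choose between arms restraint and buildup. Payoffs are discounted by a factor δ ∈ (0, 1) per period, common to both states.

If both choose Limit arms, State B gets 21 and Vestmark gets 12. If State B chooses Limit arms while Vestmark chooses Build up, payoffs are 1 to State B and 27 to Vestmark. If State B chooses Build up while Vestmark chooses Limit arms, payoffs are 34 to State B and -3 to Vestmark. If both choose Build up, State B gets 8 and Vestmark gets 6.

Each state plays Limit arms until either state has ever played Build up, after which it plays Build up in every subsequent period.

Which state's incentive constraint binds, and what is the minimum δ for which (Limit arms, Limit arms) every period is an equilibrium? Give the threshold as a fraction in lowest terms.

For State B: deviation gain 34−21 = 13, per-period punishment loss 21−8 = 13. IC gives δ ≥ 13/26 = 1/2.
For Vestmark: gain 15, loss 6 per period, so δ ≥ 15/21 = 5/7.
The tighter constraint is Vestmark's, so cooperation needs δ ≥ 5/7.

Vestmark; δ ≥ 5/7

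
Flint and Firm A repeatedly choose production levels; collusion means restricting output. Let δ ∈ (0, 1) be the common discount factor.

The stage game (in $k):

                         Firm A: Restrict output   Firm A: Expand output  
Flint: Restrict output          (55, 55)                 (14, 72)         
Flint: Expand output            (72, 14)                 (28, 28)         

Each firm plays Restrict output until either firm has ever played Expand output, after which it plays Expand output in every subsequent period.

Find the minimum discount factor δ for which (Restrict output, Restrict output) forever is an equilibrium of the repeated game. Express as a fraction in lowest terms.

Under grim trigger the critical discount factor is (T−C)/(T−P) with T = 72, C = 55, P = 28.
δ* = (72−55)/(72−28) = 17/44.

17/44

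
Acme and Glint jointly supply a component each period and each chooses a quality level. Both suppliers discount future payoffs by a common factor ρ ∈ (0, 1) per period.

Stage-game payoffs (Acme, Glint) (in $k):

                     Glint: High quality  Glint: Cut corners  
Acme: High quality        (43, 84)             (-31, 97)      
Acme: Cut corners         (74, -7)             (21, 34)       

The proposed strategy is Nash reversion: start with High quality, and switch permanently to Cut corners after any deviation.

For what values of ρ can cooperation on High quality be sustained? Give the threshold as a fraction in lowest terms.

31/53

Acme's threshold: (74−43)/(74−21) = 31/53.
Glint's threshold: (97−84)/(97−34) = 13/63.
31/53 > 13/63, so Acme binds and ρ* = 31/53.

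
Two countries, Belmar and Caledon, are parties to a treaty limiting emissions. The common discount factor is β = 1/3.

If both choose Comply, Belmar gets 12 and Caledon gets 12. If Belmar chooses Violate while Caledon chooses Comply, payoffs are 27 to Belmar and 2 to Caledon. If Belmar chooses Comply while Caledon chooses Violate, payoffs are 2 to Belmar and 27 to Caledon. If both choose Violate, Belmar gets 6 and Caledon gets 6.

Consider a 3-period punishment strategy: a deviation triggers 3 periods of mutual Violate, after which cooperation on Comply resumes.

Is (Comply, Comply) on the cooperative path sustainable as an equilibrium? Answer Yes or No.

No

A one-shot deviation gives 27 now, then 6 for 3 periods, then back to 12.
Gain from deviating: (27−12) today; loss: (12−6) in each of the next 3 periods.
No-deviation condition: (12−6)(β+…+β^3) ≥ 27−12, i.e. β+…+β^3 ≥ 5/2.
At β = 1/3: β+…+β^3 = 0.4815 < 2.5000.
So cooperation is not sustainable.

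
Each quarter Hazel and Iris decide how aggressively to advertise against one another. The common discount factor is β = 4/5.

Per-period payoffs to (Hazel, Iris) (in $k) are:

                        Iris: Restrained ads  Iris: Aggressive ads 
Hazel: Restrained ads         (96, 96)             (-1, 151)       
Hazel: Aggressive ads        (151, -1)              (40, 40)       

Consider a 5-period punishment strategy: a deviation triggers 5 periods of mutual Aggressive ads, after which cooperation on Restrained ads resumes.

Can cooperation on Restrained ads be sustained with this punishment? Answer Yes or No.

IC: β+…+β^5 ≥ (151−96)/(96−40) = 55/56.
At β = 4/5: partial sum = 2.6893 ≥ 0.9821. Cooperation sustainable.

Yes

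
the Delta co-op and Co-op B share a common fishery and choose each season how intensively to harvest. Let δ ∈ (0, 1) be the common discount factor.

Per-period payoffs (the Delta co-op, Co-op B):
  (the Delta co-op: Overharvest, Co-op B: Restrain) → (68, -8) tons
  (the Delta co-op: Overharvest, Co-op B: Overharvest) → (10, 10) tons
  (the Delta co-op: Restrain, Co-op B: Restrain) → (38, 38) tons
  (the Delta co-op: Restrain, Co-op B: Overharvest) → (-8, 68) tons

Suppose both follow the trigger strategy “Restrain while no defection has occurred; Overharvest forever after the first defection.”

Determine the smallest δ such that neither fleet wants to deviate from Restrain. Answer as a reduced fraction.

15/29

Under grim trigger the critical discount factor is (T−C)/(T−P) with T = 68, C = 38, P = 10.
δ* = (68−38)/(68−10) = 30/58 = 15/29.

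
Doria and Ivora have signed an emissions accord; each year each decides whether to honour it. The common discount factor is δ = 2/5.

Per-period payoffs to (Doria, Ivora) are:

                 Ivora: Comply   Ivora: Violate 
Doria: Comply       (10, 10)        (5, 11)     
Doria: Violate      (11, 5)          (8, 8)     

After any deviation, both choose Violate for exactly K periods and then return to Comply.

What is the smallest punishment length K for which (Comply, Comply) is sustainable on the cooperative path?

Need Σ_{k=1}^{K} δ^k ≥ (11−10)/(10−8) = 0.5000 at δ = 2/5.
At K = 1 the sum is 0.4000 < 0.5000; at K = 2 it is 0.5600 ≥ 0.5000.
So the minimum punishment length is K = 2.

2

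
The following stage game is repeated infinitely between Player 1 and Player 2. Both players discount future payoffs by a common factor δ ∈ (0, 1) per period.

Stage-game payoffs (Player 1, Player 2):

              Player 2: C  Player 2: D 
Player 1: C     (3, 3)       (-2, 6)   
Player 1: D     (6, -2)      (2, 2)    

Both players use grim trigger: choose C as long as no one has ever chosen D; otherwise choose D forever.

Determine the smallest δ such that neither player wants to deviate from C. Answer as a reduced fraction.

3/4

Cooperation forever yields 3 each period: 3/(1−δ).
Deviating yields 6 once, then 2 forever: 6 + 2δ/(1−δ).
No profitable deviation requires 3/(1−δ) ≥ 6 + 2δ/(1−δ).
Multiplying by (1−δ): 3 ≥ 6(1−δ) + 2δ = 6 − 4δ.
So 4δ ≥ 3, i.e. δ ≥ 3/4.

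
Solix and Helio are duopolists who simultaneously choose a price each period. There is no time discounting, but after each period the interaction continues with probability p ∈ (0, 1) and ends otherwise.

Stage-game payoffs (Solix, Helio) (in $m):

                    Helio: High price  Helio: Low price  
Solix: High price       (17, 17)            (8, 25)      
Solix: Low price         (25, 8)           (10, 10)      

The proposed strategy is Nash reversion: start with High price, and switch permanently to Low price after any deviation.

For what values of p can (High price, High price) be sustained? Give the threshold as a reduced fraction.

8/15

Expected cooperation value is 17 + p·17 + p²·17 + … = 17/(1−p); deviation gives 25 + p·10/(1−p).
17 ≥ 25(1−p) + 10p ⇒ 15p ≥ 8 ⇒ p ≥ 8/15.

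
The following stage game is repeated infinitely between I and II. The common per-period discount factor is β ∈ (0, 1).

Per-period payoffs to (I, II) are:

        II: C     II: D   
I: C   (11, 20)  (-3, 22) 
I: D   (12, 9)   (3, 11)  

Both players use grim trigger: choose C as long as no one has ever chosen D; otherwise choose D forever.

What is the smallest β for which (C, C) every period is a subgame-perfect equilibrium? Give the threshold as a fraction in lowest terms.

I: cooperation gives 11 each period; deviation gives 12 once then 3 forever.
  11/(1−β) ≥ 12 + 3β/(1−β) ⇒ β ≥ 1/9.
II: cooperation gives 20 each period; deviation gives 22 once then 11 forever.
  β ≥ 2/11.
Both must hold, so the binding constraint is II's: β ≥ 2/11.

2/11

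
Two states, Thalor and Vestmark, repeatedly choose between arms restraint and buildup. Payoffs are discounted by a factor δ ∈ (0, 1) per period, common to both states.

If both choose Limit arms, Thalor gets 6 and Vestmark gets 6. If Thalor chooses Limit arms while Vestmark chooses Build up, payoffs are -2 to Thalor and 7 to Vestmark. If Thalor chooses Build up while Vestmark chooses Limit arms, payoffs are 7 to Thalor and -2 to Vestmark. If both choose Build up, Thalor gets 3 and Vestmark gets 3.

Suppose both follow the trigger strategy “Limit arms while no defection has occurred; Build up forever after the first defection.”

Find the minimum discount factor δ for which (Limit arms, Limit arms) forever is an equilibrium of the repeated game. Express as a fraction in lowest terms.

1/4

One-period gain from deviating is 7 − 6 = 1. The loss is 6 − 3 = 3 in every subsequent period, with present value 3·δ/(1−δ).
Deviation is unprofitable when 3·δ/(1−δ) ≥ 1, i.e. δ/(1−δ) ≥ 1/3.
Equivalently δ ≥ 1/(1+3) = 1/4.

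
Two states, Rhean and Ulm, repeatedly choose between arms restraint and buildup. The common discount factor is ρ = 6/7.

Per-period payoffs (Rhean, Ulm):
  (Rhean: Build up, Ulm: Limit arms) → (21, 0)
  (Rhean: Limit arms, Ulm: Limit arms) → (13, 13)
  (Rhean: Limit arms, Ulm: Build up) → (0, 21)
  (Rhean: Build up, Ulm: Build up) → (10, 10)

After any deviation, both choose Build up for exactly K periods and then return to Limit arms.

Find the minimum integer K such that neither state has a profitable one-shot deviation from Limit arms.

4

Need Σ_{k=1}^{K} ρ^k ≥ (21−13)/(13−10) = 2.6667 at ρ = 6/7.
At K = 3 the sum is 2.2216 < 2.6667; at K = 4 it is 2.7613 ≥ 2.6667.
So the minimum punishment length is K = 4.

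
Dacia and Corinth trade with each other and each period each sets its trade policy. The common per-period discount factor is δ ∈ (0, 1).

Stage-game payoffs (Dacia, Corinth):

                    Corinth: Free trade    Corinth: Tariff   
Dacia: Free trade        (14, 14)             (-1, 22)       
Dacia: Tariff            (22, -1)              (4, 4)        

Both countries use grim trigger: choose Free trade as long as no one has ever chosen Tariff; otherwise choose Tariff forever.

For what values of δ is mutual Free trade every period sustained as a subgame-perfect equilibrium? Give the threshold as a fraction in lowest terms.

One-period gain from deviating is 22 − 14 = 8. The loss is 14 − 4 = 10 in every subsequent period, with present value 10·δ/(1−δ).
Deviation is unprofitable when 10·δ/(1−δ) ≥ 8, i.e. δ/(1−δ) ≥ 4/5.
Equivalently δ ≥ 8/(8+10) = 4/9.

4/9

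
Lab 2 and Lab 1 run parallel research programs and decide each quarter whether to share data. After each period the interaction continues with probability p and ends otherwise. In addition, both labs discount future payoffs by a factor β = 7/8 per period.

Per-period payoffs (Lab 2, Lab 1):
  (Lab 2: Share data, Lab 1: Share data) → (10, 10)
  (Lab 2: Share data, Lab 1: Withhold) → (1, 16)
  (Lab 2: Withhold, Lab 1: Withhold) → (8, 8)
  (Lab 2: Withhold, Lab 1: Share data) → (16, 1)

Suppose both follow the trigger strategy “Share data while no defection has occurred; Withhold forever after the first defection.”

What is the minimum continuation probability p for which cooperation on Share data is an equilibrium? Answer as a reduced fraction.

6/7

Expected continuation weight on next period's payoff is β·p = 7/8·p, which plays the role of the discount factor.
Cooperation requires 7/8·p ≥ (16−10)/(16−8) = 3/4, hence p ≥ 6/7.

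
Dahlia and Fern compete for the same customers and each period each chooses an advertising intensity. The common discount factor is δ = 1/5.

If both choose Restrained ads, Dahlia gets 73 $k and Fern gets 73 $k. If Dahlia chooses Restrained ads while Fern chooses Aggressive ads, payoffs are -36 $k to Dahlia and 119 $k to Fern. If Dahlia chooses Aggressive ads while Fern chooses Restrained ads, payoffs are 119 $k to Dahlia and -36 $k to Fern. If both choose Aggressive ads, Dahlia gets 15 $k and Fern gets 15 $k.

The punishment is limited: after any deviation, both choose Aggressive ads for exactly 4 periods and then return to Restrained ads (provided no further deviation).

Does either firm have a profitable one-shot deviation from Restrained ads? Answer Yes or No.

Yes

Comparing payoff streams over the 5 periods until play realigns: cooperate → 73(1+δ+…+δ^4); deviate → 119 + 15(δ+…+δ^4).
Cooperation is sustained iff (73−15)(δ+…+δ^4) ≥ 119−73.
δ+…+δ^4 = 1/5·(1−(1/5)^4)/(1−1/5) = 0.2496, and (119−73)/(73−15) = 0.7931.
0.2496 < 0.7931, so cooperation is not sustainable.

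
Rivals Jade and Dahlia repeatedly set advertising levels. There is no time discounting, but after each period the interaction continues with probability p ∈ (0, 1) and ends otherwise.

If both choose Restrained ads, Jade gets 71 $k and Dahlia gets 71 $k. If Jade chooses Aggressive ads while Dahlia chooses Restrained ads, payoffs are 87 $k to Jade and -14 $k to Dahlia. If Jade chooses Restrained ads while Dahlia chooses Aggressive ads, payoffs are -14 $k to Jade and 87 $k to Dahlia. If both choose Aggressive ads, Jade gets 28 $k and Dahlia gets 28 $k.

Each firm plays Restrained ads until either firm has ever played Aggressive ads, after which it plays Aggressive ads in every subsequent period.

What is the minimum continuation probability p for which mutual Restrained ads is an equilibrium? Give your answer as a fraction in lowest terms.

Expected cooperation value is 71 + p·71 + p²·71 + … = 71/(1−p); deviation gives 87 + p·28/(1−p).
71 ≥ 87(1−p) + 28p ⇒ 59p ≥ 16 ⇒ p ≥ 16/59.

16/59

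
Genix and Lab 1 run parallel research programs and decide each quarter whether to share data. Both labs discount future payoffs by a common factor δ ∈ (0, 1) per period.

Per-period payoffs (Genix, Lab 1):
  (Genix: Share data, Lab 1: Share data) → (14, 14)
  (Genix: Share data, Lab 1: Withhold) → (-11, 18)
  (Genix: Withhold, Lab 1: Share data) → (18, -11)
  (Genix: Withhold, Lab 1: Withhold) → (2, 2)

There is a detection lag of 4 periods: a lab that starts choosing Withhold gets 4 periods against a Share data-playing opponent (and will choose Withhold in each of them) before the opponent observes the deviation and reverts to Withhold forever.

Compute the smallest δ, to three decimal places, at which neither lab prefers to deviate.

0.707

Deviating for the 4 undetected periods gains 18−14 = 4 per period over cooperation, then loses 14−2 = 12 per period forever once punishment starts.
Gain: 4(1 + δ + … + δ^3); loss: 12·δ^4/(1−δ).
No profitable deviation ⇔ 4(1−δ^4) ≤ 12·δ^4, i.e. δ^4 ≥ 4/(4+12) = 1/4.
Hence δ ≥ (1/4)^(1/4) ≈ 0.707.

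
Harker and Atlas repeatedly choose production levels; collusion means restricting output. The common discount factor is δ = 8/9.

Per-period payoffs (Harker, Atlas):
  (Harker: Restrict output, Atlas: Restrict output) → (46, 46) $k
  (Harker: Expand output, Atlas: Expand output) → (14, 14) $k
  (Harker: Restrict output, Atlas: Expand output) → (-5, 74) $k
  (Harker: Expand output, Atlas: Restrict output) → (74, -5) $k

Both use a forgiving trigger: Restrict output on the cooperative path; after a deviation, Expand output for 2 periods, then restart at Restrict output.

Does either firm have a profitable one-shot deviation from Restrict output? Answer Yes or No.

IC: δ+…+δ^2 ≥ (74−46)/(46−14) = 7/8.
At δ = 8/9: partial sum = 1.6790 ≥ 0.8750. Cooperation sustainable.

No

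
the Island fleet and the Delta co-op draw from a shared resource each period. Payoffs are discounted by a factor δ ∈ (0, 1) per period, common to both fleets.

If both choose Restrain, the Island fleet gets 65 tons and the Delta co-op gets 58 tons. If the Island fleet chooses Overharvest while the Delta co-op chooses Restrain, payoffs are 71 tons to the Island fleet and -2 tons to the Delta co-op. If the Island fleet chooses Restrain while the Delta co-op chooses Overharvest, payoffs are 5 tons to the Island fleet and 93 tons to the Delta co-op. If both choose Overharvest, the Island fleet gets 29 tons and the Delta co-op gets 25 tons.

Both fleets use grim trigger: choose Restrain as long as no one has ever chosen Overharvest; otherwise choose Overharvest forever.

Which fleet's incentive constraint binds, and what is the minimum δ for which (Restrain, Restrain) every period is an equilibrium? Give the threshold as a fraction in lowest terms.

the Delta co-op; δ ≥ 35/68

For the Island fleet: deviation gain 71−65 = 6, per-period punishment loss 65−29 = 36. IC gives δ ≥ 6/42 = 1/7.
For the Delta co-op: gain 35, loss 33 per period, so δ ≥ 35/68.
The tighter constraint is the Delta co-op's, so cooperation needs δ ≥ 35/68.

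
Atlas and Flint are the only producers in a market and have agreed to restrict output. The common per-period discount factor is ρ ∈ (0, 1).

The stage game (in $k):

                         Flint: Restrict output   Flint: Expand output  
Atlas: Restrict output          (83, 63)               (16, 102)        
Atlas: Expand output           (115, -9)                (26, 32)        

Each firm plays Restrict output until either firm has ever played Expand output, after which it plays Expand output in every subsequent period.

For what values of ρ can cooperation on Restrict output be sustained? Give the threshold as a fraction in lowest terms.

For Atlas: deviation gain 115−83 = 32, per-period punishment loss 83−26 = 57. IC gives ρ ≥ 32/89.
For Flint: gain 39, loss 31 per period, so ρ ≥ 39/70.
The tighter constraint is Flint's, so cooperation needs ρ ≥ 39/70.

39/70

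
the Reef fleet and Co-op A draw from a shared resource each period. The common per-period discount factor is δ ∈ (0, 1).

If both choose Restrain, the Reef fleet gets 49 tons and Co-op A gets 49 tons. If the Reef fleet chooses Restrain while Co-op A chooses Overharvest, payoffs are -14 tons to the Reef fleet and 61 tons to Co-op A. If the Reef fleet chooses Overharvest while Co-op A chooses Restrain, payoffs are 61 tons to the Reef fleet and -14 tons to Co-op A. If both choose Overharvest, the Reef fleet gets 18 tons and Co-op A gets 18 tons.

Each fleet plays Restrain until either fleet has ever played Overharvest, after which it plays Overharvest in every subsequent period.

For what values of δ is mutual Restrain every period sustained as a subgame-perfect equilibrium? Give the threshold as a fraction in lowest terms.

12/43

Cooperation forever yields 49 each period: 49/(1−δ).
Deviating yields 61 once, then 18 forever: 61 + 18δ/(1−δ).
No profitable deviation requires 49/(1−δ) ≥ 61 + 18δ/(1−δ).
Multiplying by (1−δ): 49 ≥ 61(1−δ) + 18δ = 61 − 43δ.
So 43δ ≥ 12, i.e. δ ≥ 12/43.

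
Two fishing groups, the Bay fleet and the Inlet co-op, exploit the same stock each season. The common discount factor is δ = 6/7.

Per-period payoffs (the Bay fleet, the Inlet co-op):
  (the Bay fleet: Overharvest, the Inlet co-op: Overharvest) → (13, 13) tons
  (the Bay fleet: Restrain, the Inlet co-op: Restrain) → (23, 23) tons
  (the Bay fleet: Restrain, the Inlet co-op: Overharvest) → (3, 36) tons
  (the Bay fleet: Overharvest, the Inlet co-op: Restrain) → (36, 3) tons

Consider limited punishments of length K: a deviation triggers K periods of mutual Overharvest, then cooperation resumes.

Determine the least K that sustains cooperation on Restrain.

Need Σ_{k=1}^{K} δ^k ≥ (36−23)/(23−13) = 1.3000 at δ = 6/7.
At K = 1 the sum is 0.8571 < 1.3000; at K = 2 it is 1.5918 ≥ 1.3000.
So the minimum punishment length is K = 2.

2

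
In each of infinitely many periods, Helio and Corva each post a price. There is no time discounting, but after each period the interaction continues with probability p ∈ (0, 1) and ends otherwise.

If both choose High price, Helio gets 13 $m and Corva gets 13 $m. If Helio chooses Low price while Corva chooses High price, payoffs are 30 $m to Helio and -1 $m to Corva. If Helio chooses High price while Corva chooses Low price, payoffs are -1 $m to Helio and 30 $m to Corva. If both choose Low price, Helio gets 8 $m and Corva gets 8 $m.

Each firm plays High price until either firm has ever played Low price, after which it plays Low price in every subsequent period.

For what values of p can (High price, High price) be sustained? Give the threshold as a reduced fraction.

Expected cooperation value is 13 + p·13 + p²·13 + … = 13/(1−p); deviation gives 30 + p·8/(1−p).
13 ≥ 30(1−p) + 8p ⇒ 22p ≥ 17 ⇒ p ≥ 17/22.

17/22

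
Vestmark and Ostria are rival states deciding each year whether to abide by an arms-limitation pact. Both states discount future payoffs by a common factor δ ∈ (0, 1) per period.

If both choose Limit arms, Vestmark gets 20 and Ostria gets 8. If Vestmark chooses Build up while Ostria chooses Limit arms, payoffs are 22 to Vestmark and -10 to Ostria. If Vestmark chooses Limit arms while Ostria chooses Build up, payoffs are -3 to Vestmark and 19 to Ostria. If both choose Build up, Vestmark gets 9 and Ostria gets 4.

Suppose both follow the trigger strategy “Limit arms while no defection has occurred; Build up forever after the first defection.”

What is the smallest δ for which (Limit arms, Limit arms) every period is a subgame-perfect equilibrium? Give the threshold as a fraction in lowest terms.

Vestmark's threshold: (22−20)/(22−9) = 2/13.
Ostria's threshold: (19−8)/(19−4) = 11/15.
2/13 < 11/15, so Ostria binds and δ* = 11/15.

11/15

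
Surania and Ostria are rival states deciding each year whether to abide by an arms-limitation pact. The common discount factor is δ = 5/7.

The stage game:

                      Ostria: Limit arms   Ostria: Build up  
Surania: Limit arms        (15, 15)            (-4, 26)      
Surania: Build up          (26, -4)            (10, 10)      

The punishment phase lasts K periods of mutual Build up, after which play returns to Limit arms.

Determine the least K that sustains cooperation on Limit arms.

7

IC: δ(1−δ^K)/(1−δ) ≥ (26−15)/(15−10) = 11/5.
With δ = 5/7: need 1 − δ^K ≥ 11/5·(1−5/7)/(5/7), i.e. δ^K ≤ 0.1200.
Since (5/7)^6 = 0.1328 and (5/7)^7 = 0.0949, the smallest such K is 7.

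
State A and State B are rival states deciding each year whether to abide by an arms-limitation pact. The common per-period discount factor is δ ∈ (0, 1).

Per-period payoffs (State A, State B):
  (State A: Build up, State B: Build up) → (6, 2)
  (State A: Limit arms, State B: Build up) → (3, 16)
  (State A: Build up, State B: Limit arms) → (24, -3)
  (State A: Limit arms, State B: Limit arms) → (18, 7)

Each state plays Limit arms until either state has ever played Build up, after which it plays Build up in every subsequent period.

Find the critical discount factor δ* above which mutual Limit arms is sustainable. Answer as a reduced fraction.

9/14

State A: cooperation gives 18 each period; deviation gives 24 once then 6 forever.
  18/(1−δ) ≥ 24 + 6δ/(1−δ) ⇒ δ ≥ 6/18 = 1/3.
State B: cooperation gives 7 each period; deviation gives 16 once then 2 forever.
  δ ≥ 9/14.
Both must hold, so the binding constraint is State B's: δ ≥ 9/14.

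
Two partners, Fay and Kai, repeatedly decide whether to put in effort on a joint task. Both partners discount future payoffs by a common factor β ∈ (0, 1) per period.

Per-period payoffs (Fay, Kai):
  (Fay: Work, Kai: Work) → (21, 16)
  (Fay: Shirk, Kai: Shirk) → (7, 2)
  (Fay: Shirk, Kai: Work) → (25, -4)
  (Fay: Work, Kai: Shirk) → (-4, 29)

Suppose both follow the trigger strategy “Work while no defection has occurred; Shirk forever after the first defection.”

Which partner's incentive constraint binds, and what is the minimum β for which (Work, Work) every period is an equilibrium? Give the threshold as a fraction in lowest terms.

Kai; β ≥ 13/27

Fay's threshold: (25−21)/(25−7) = 2/9.
Kai's threshold: (29−16)/(29−2) = 13/27.
2/9 < 13/27, so Kai binds and β* = 13/27.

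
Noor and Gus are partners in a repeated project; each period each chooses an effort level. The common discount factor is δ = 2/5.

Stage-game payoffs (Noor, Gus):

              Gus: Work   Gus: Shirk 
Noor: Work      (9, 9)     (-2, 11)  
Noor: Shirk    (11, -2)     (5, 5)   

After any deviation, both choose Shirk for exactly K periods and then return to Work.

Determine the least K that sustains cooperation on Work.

IC: δ(1−δ^K)/(1−δ) ≥ (11−9)/(9−5) = 1/2.
With δ = 2/5: need 1 − δ^K ≥ 1/2·(1−2/5)/(2/5), i.e. δ^K ≤ 0.2500.
Since (2/5)^1 = 0.4000 and (2/5)^2 = 0.1600, the smallest such K is 2.

2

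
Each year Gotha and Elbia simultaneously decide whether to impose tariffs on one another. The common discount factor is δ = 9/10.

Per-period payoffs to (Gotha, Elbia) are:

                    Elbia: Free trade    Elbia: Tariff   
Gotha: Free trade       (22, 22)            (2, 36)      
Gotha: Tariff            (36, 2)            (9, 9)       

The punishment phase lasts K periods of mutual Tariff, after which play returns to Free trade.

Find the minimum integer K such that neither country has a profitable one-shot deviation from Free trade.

2

No profitable deviation requires (22−9)(δ+…+δ^K) ≥ 36−22, i.e. δ+…+δ^K ≥ 14/13 ≈ 1.0769.
With δ = 9/10, the partial sums are K=1: 0.9000, K=2: 1.7100.
K = 2 is the first length at which the sum reaches 1.0769.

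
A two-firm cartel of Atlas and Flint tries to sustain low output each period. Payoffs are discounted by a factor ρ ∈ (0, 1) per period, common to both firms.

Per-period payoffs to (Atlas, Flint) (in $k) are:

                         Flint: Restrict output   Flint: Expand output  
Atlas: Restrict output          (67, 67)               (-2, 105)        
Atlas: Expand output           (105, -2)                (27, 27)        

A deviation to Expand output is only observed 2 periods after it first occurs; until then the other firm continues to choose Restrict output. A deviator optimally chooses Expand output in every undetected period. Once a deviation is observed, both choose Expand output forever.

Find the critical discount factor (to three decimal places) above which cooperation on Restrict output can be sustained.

0.698

A deviator earns 105 for 2 periods, then 27 forever; cooperating earns 67 forever. Multiplying the IC by (1−ρ):
67 ≥ 105(1−ρ^2) + 27ρ^2, so 78·ρ^2 ≥ 38 and ρ^2 ≥ 19/39.
ρ ≥ (19/39)^(1/2) ≈ 0.698.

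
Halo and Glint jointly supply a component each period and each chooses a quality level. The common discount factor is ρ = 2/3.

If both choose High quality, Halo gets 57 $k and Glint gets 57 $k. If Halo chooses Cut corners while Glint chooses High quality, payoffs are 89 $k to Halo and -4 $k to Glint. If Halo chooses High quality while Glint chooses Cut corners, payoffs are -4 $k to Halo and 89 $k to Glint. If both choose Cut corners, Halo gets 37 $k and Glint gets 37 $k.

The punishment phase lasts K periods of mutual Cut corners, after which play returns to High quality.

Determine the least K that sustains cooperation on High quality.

4

Need Σ_{k=1}^{K} ρ^k ≥ (89−57)/(57−37) = 1.6000 at ρ = 2/3.
At K = 3 the sum is 1.4074 < 1.6000; at K = 4 it is 1.6049 ≥ 1.6000.
So the minimum punishment length is K = 4.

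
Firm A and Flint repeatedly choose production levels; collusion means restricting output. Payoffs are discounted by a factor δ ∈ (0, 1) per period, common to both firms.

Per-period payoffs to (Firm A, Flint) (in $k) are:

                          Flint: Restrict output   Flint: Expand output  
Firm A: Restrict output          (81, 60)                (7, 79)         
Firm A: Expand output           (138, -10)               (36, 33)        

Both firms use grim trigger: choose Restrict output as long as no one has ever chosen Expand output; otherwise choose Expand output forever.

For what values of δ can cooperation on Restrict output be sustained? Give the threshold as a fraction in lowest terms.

Firm A's threshold: (138−81)/(138−36) = 19/34.
Flint's threshold: (79−60)/(79−33) = 19/46.
19/34 > 19/46, so Firm A binds and δ* = 19/34.

19/34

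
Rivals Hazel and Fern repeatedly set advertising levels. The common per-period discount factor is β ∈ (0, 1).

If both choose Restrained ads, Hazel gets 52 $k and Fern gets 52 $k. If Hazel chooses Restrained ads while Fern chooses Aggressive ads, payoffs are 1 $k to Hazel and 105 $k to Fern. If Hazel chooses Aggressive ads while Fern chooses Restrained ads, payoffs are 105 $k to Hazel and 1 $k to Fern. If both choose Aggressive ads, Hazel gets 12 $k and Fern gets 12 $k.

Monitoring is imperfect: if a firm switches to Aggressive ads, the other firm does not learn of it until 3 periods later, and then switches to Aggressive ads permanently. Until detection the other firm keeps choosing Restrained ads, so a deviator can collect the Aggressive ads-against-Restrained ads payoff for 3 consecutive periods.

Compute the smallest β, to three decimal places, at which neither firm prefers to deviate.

0.829

Deviating for the 3 undetected periods gains 105−52 = 53 per period over cooperation, then loses 52−12 = 40 per period forever once punishment starts.
Gain: 53(1 + β + … + β^2); loss: 40·β^3/(1−β).
No profitable deviation ⇔ 53(1−β^3) ≤ 40·β^3, i.e. β^3 ≥ 53/(53+40) = 53/93.
Hence β ≥ (53/93)^(1/3) ≈ 0.829.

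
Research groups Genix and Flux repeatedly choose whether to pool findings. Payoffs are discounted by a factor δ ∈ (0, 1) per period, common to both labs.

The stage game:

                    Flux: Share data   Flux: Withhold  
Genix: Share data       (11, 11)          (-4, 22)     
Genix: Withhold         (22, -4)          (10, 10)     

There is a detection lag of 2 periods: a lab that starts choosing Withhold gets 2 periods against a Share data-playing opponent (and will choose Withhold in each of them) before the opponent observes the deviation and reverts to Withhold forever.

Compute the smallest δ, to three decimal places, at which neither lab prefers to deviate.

0.957

The best deviation is to choose Withhold for all 2 undetected periods, earning 22 each, then 10 forever once detected.
Deviation value: 22(1−δ^2)/(1−δ) + 10δ^2/(1−δ); cooperation value: 11/(1−δ).
IC: 11 ≥ 22(1−δ^2) + 10δ^2 = 22 − 12δ^2.
So δ^2 ≥ 11/12, giving δ ≥ (11/12)^(1/2) ≈ 0.957.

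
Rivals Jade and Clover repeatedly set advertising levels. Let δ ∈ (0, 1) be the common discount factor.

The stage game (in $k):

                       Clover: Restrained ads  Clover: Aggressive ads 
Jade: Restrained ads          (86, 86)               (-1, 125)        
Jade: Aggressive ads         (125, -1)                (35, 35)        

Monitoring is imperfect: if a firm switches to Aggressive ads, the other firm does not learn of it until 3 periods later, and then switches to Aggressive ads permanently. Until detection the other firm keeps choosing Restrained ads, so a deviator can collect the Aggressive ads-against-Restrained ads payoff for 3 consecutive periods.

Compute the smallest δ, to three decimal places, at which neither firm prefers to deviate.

0.757

The best deviation is to choose Aggressive ads for all 3 undetected periods, earning 125 each, then 35 forever once detected.
Deviation value: 125(1−δ^3)/(1−δ) + 35δ^3/(1−δ); cooperation value: 86/(1−δ).
IC: 86 ≥ 125(1−δ^3) + 35δ^3 = 125 − 90δ^3.
So δ^3 ≥ 39/90 = 13/30, giving δ ≥ (13/30)^(1/3) ≈ 0.757.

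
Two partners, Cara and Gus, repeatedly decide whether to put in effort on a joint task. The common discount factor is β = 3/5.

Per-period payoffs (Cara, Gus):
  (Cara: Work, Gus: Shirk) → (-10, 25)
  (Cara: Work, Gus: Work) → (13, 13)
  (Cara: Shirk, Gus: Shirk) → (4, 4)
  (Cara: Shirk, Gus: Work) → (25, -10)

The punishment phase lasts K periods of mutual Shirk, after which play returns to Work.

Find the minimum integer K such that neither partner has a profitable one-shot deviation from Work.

5

IC: β(1−β^K)/(1−β) ≥ (25−13)/(13−4) = 4/3.
With β = 3/5: need 1 − β^K ≥ 4/3·(1−3/5)/(3/5), i.e. β^K ≤ 0.1111.
Since (3/5)^4 = 0.1296 and (3/5)^5 = 0.0778, the smallest such K is 5.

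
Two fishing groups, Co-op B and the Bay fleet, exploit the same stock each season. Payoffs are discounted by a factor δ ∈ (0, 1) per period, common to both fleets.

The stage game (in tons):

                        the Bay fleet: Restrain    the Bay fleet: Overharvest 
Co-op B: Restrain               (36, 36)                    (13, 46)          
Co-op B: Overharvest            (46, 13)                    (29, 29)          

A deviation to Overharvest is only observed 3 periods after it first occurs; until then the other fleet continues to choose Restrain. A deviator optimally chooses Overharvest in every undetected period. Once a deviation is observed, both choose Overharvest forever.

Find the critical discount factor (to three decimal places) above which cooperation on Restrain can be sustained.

0.838

The best deviation is to choose Overharvest for all 3 undetected periods, earning 46 each, then 29 forever once detected.
Deviation value: 46(1−δ^3)/(1−δ) + 29δ^3/(1−δ); cooperation value: 36/(1−δ).
IC: 36 ≥ 46(1−δ^3) + 29δ^3 = 46 − 17δ^3.
So δ^3 ≥ 10/17, giving δ ≥ (10/17)^(1/3) ≈ 0.838.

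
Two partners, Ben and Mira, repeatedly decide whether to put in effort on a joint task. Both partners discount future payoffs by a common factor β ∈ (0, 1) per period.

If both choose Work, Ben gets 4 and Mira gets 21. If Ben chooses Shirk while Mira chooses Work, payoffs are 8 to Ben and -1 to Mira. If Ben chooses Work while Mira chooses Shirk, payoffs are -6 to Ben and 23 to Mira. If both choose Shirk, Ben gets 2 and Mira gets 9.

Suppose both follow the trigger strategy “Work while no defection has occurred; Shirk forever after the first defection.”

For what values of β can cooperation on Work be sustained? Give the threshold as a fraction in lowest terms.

For Ben: deviation gain 8−4 = 4, per-period punishment loss 4−2 = 2. IC gives β ≥ 4/6 = 2/3.
For Mira: gain 2, loss 12 per period, so β ≥ 2/14 = 1/7.
The tighter constraint is Ben's, so cooperation needs β ≥ 2/3.

2/3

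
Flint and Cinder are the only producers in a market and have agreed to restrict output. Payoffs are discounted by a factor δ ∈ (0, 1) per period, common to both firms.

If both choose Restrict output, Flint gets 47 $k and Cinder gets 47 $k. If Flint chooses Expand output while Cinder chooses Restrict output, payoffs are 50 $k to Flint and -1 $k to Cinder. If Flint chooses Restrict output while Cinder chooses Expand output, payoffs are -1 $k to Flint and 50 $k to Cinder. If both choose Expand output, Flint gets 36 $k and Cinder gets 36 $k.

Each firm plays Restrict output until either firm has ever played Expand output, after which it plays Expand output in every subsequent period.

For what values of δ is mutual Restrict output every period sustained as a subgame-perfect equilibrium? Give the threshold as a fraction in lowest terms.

Under grim trigger the critical discount factor is (T−C)/(T−P) with T = 50, C = 47, P = 36.
δ* = (50−47)/(50−36) = 3/14.

3/14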